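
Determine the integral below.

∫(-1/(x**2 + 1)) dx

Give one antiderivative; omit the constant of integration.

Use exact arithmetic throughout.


Answer: -atan(x).


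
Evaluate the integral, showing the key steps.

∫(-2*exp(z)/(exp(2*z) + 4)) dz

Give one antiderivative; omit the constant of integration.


Step 1. Substitute u = exp(z), turning ∫(-2*exp(z)/(exp(2*z) + 4)) dz into ∫(-2/(u**2 + 4)) du: now ∫(-2/(u**2 + 4)) du.
Step 2. Evaluate the standard form: now -atan(u/2).
Step 3. Substitute back u = exp(z): now -atan(exp(z)/2).
Answer: -atan(exp(z)/2).


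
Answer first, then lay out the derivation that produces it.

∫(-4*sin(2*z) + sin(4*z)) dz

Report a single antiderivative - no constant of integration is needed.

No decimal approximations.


The answer is 2*cos(2*z) - cos(4*z)/4.
Step 1. Rewrite: now ∫(-4*sin(2*z)) dz + ∫(sin(4*z)) dz.
Step 2. Evaluate the standard form: now 2*cos(2*z) + ∫(sin(4*z)) dz.
Step 3. Evaluate the standard form: now 2*cos(2*z) - cos(4*z)/4.
Answer: 2*cos(2*z) - cos(4*z)/4.


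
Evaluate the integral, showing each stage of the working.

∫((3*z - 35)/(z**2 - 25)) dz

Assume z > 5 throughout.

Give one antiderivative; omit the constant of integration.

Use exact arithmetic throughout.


Step 1. Decompose ∫((3*z - 35)/(z**2 - 25)) dz by partial fractions, (3*z - 35)/(z**2 - 25) = 5/(z + 5) - 2/(z - 5): now ∫(-2/(z - 5)) dz + ∫(5/(z + 5)) dz.
Step 2. Evaluate the standard form [assuming z > 5]: now -2*log(z - 5) + ∫(5/(z + 5)) dz.
Step 3. Evaluate the standard form [assuming z > -5]: now -2*log(z - 5) + 5*log(z + 5).
Answer: -2*log(z - 5) + 5*log(z + 5).


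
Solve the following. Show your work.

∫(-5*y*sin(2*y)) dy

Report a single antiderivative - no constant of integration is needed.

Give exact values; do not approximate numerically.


Step 1. Integrate ∫(-5*y*sin(2*y)) dy by parts with u = y, dv = (-5*sin(2*y)) dy, so v = 5*cos(2*y)/2: now 5*y*cos(2*y)/2 + ∫(-5*cos(2*y)/2) dy.
Step 2. Evaluate the standard form: now 5*y*cos(2*y)/2 - 5*sin(2*y)/4.
Answer: 5*y*cos(2*y)/2 - 5*sin(2*y)/4.


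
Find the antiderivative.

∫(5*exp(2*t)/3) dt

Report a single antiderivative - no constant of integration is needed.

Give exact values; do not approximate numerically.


Answer: 5*exp(2*t)/6.


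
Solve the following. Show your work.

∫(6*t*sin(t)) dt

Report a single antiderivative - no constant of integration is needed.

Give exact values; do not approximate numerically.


Step 1. Integrate ∫(6*t*sin(t)) dt by parts with u = t, dv = (6*sin(t)) dt, so v = -6*cos(t): now -6*t*cos(t) + ∫(6*cos(t)) dt.
Step 2. Evaluate the standard form: now -6*t*cos(t) + 6*sin(t).
Answer: -6*t*cos(t) + 6*sin(t).


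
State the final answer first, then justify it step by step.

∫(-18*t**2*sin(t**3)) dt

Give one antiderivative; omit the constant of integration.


The answer is 6*cos(t**3).
Step 1. Substitute u = t**3, turning ∫(-18*t**2*sin(t**3)) dt into ∫(-6*sin(u)) du: now ∫(-6*sin(u)) du.
Step 2. Evaluate the standard form: now 6*cos(u).
Step 3. Substitute back u = t**3: now 6*cos(t**3).
Answer: 6*cos(t**3).


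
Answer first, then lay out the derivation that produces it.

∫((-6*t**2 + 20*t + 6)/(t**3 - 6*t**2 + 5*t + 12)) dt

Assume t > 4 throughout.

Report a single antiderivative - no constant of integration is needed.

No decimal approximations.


The answer is -2*log(t - 4) - 3*log(t - 3) - log(t + 1).
Step 1. Decompose ∫((-6*t**2 + 20*t + 6)/(t**3 - 6*t**2 + 5*t + 12)) dt by partial fractions, (-6*t**2 + 20*t + 6)/(t**3 - 6*t**2 + 5*t + 12) = -1/(t + 1) - 3/(t - 3) - 2/(t - 4): now ∫(-2/(t - 4)) dt + ∫(-3/(t - 3)) dt + ∫(-1/(t + 1)) dt.
Step 2. Evaluate the standard form [assuming t > 3]: now -3*log(t - 3) + ∫(-2/(t - 4)) dt + ∫(-1/(t + 1)) dt.
Step 3. Evaluate the standard form [assuming t > 4]: now -2*log(t - 4) - 3*log(t - 3) + ∫(-1/(t + 1)) dt.
Step 4. Evaluate the standard form [assuming t > -1]: now -2*log(t - 4) - 3*log(t - 3) - log(t + 1).
Answer: -2*log(t - 4) - 3*log(t - 3) - log(t + 1).


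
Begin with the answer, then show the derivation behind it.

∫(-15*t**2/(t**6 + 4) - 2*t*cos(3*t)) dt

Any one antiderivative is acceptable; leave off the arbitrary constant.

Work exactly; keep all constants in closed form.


The answer is -2*t*sin(3*t)/3 - 2*cos(3*t)/9 - 5*atan(t**3/2)/2.
Step 1. Rewrite: now ∫(-2*t*cos(3*t)) dt + ∫(-15*t**2/(t**6 + 4)) dt.
Step 2. Integrate ∫(-2*t*cos(3*t)) dt by parts with u = t, dv = (-2*cos(3*t)) dt, so v = -2*sin(3*t)/3: now -2*t*sin(3*t)/3 + ∫(-15*t**2/(t**6 + 4)) dt + ∫(2*sin(3*t)/3) dt.
Step 3. Evaluate the standard form: now -2*t*sin(3*t)/3 - 2*cos(3*t)/9 + ∫(-15*t**2/(t**6 + 4)) dt.
Step 4. Substitute u = t**3, turning ∫(-15*t**2/(t**6 + 4)) dt into ∫(-5/(u**2 + 4)) du: now -2*t*sin(3*t)/3 - 2*cos(3*t)/9 + ∫(-5/(u**2 + 4)) du.
Step 5. Evaluate the standard form: now -2*t*sin(3*t)/3 - 2*cos(3*t)/9 - 5*atan(u/2)/2.
Step 6. Substitute back u = t**3: now -2*t*sin(3*t)/3 - 2*cos(3*t)/9 - 5*atan(t**3/2)/2.
Answer: -2*t*sin(3*t)/3 - 2*cos(3*t)/9 - 5*atan(t**3/2)/2.


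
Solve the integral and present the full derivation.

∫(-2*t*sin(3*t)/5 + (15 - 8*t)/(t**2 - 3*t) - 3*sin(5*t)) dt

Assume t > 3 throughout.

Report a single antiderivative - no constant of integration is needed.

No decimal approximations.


Step 1. Rewrite: now ∫(-2*t*sin(3*t)/5) dt + ∫((15 - 8*t)/(t**2 - 3*t)) dt + ∫(-3*sin(5*t)) dt.
Step 2. Decompose ∫((15 - 8*t)/(t**2 - 3*t)) dt by partial fractions, (15 - 8*t)/(t**2 - 3*t) = -3/(t - 3) - 5/t: now ∫(-5/t) dt + ∫(-2*t*sin(3*t)/5) dt + ∫(-3/(t - 3)) dt + ∫(-3*sin(5*t)) dt.
Step 3. Evaluate the standard form [assuming t > 0]: now -5*log(t) + ∫(-2*t*sin(3*t)/5) dt + ∫(-3/(t - 3)) dt + ∫(-3*sin(5*t)) dt.
Step 4. Evaluate the standard form [assuming t > 3]: now -5*log(t) - 3*log(t - 3) + ∫(-2*t*sin(3*t)/5) dt + ∫(-3*sin(5*t)) dt.
Step 5. Evaluate the standard form: now -5*log(t) - 3*log(t - 3) + 3*cos(5*t)/5 + ∫(-2*t*sin(3*t)/5) dt.
Step 6. Integrate ∫(-2*t*sin(3*t)/5) dt by parts with u = t, dv = (-2*sin(3*t)/5) dt, so v = 2*cos(3*t)/15: now 2*t*cos(3*t)/15 - 5*log(t) - 3*log(t - 3) + 3*cos(5*t)/5 + ∫(-2*cos(3*t)/15) dt.
Step 7. Evaluate the standard form: now 2*t*cos(3*t)/15 - 5*log(t) - 3*log(t - 3) - 2*sin(3*t)/45 + 3*cos(5*t)/5.
Answer: 2*t*cos(3*t)/15 - 5*log(t) - 3*log(t - 3) - 2*sin(3*t)/45 + 3*cos(5*t)/5.


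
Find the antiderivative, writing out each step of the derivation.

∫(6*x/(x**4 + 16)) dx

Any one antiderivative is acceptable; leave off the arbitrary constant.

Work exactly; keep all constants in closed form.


Step 1. Substitute u = x**2, turning ∫(6*x/(x**4 + 16)) dx into ∫(3/(u**2 + 16)) du: now ∫(3/(u**2 + 16)) du.
Step 2. Evaluate the standard form: now 3*atan(u/4)/4.
Step 3. Substitute back u = x**2: now 3*atan(x**2/4)/4.
Answer: 3*atan(x**2/4)/4.


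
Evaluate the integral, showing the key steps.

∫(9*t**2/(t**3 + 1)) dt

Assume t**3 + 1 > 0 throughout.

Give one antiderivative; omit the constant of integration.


Step 1. Substitute u = t**3 + 1, turning ∫(9*t**2/(t**3 + 1)) dt into ∫(3/u) du: now ∫(3/u) du.
Step 2. Evaluate the standard form [assuming u > 0]: now 3*log(u).
Step 3. Substitute back u = t**3 + 1: now 3*log(t**3 + 1).
Answer: 3*log(t**3 + 1).


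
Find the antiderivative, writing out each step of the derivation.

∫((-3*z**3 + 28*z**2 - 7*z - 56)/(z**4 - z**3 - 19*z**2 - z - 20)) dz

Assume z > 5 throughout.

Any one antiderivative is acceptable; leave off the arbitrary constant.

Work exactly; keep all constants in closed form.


Step 1. Decompose ∫((-3*z**3 + 28*z**2 - 7*z - 56)/(z**4 - z**3 - 19*z**2 - z - 20)) dz by partial fractions, (-3*z**3 + 28*z**2 - 7*z - 56)/(z**4 - z**3 - 19*z**2 - z - 20) = 4/(z**2 + 1) - 4/(z + 4) + 1/(z - 5): now ∫(1/(z - 5)) dz + ∫(-4/(z + 4)) dz + ∫(4/(z**2 + 1)) dz.
Step 2. Evaluate the standard form [assuming z > -4]: now -4*log(z + 4) + ∫(1/(z - 5)) dz + ∫(4/(z**2 + 1)) dz.
Step 3. Evaluate the standard form [assuming z > 5]: now log(z - 5) - 4*log(z + 4) + ∫(4/(z**2 + 1)) dz.
Step 4. Evaluate the standard form: now log(z - 5) - 4*log(z + 4) + 4*atan(z).
Answer: log(z - 5) - 4*log(z + 4) + 4*atan(z).


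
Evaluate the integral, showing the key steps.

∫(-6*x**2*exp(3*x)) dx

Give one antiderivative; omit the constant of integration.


Step 1. Integrate ∫(-6*x**2*exp(3*x)) dx by parts with u = x**2, dv = (-6*exp(3*x)) dx, so v = -2*exp(3*x): now -2*x**2*exp(3*x) + ∫(4*x*exp(3*x)) dx.
Step 2. Integrate ∫(4*x*exp(3*x)) dx by parts with u = x, dv = (4*exp(3*x)) dx, so v = 4*exp(3*x)/3: now -2*x**2*exp(3*x) + 4*x*exp(3*x)/3 + ∫(-4*exp(3*x)/3) dx.
Step 3. Evaluate the standard form: now -2*x**2*exp(3*x) + 4*x*exp(3*x)/3 - 4*exp(3*x)/9.
Answer: -2*x**2*exp(3*x) + 4*x*exp(3*x)/3 - 4*exp(3*x)/9.


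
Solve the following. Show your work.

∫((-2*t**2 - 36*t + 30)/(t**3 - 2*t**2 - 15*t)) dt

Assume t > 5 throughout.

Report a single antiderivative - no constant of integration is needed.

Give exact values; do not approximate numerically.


Step 1. Decompose ∫((-2*t**2 - 36*t + 30)/(t**3 - 2*t**2 - 15*t)) dt by partial fractions, (-2*t**2 - 36*t + 30)/(t**3 - 2*t**2 - 15*t) = 5/(t + 3) - 5/(t - 5) - 2/t: now ∫(-2/t) dt + ∫(-5/(t - 5)) dt + ∫(5/(t + 3)) dt.
Step 2. Evaluate the standard form [assuming t > -3]: now 5*log(t + 3) + ∫(-2/t) dt + ∫(-5/(t - 5)) dt.
Step 3. Evaluate the standard form [assuming t > 0]: now -2*log(t) + 5*log(t + 3) + ∫(-5/(t - 5)) dt.
Step 4. Evaluate the standard form [assuming t > 5]: now -2*log(t) - 5*log(t - 5) + 5*log(t + 3).
Answer: -2*log(t) - 5*log(t - 5) + 5*log(t + 3).


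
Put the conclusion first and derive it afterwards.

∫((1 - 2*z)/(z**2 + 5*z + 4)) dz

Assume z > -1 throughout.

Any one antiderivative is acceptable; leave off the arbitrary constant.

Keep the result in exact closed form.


The answer is log(z + 1) - 3*log(z + 4).
Step 1. Decompose ∫((1 - 2*z)/(z**2 + 5*z + 4)) dz by partial fractions, (1 - 2*z)/(z**2 + 5*z + 4) = -3/(z + 4) + 1/(z + 1): now ∫(1/(z + 1)) dz + ∫(-3/(z + 4)) dz.
Step 2. Evaluate the standard form [assuming z > -4]: now -3*log(z + 4) + ∫(1/(z + 1)) dz.
Step 3. Evaluate the standard form [assuming z > -1]: now log(z + 1) - 3*log(z + 4).
Answer: log(z + 1) - 3*log(z + 4).


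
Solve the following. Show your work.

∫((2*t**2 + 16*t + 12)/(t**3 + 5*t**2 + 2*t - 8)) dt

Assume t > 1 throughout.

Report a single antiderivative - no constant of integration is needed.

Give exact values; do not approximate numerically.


Step 1. Decompose ∫((2*t**2 + 16*t + 12)/(t**3 + 5*t**2 + 2*t - 8)) dt by partial fractions, (2*t**2 + 16*t + 12)/(t**3 + 5*t**2 + 2*t - 8) = -2/(t + 4) + 2/(t + 2) + 2/(t - 1): now ∫(2/(t - 1)) dt + ∫(2/(t + 2)) dt + ∫(-2/(t + 4)) dt.
Step 2. Evaluate the standard form [assuming t > -2]: now 2*log(t + 2) + ∫(2/(t - 1)) dt + ∫(-2/(t + 4)) dt.
Step 3. Evaluate the standard form [assuming t > 1]: now 2*log(t - 1) + 2*log(t + 2) + ∫(-2/(t + 4)) dt.
Step 4. Evaluate the standard form [assuming t > -4]: now 2*log(t - 1) + 2*log(t + 2) - 2*log(t + 4).
Answer: 2*log(t - 1) + 2*log(t + 2) - 2*log(t + 4).


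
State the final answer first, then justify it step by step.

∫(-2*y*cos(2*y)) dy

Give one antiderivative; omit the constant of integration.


The answer is -y*sin(2*y) - cos(2*y)/2.
Step 1. Integrate ∫(-2*y*cos(2*y)) dy by parts with u = y, dv = (-2*cos(2*y)) dy, so v = -sin(2*y): now -y*sin(2*y) + ∫(sin(2*y)) dy.
Step 2. Evaluate the standard form: now -y*sin(2*y) - cos(2*y)/2.
Answer: -y*sin(2*y) - cos(2*y)/2.


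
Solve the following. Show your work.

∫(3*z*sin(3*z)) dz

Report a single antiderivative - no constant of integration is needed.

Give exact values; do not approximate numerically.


Step 1. Integrate ∫(3*z*sin(3*z)) dz by parts with u = z, dv = (3*sin(3*z)) dz, so v = -cos(3*z): now -z*cos(3*z) + ∫(cos(3*z)) dz.
Step 2. Evaluate the standard form: now -z*cos(3*z) + sin(3*z)/3.
Answer: -z*cos(3*z) + sin(3*z)/3.


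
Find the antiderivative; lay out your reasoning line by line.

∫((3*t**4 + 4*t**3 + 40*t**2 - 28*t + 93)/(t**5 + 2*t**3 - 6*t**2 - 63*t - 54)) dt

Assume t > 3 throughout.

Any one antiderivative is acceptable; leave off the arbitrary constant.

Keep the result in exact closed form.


Step 1. Decompose ∫((3*t**4 + 4*t**3 + 40*t**2 - 28*t + 93)/(t**5 + 2*t**3 - 6*t**2 - 63*t - 54)) dt by partial fractions, (3*t**4 + 4*t**3 + 40*t**2 - 28*t + 93)/(t**5 + 2*t**3 - 6*t**2 - 63*t - 54) = 4/(t**2 + 9) + 5/(t + 2) - 4/(t + 1) + 2/(t - 3): now ∫(2/(t - 3)) dt + ∫(-4/(t + 1)) dt + ∫(5/(t + 2)) dt + ∫(4/(t**2 + 9)) dt.
Step 2. Evaluate the standard form [assuming t > -2]: now 5*log(t + 2) + ∫(2/(t - 3)) dt + ∫(-4/(t + 1)) dt + ∫(4/(t**2 + 9)) dt.
Step 3. Evaluate the standard form [assuming t > 3]: now 2*log(t - 3) + 5*log(t + 2) + ∫(-4/(t + 1)) dt + ∫(4/(t**2 + 9)) dt.
Step 4. Evaluate the standard form [assuming t > -1]: now 2*log(t - 3) - 4*log(t + 1) + 5*log(t + 2) + ∫(4/(t**2 + 9)) dt.
Step 5. Evaluate the standard form: now 2*log(t - 3) - 4*log(t + 1) + 5*log(t + 2) + 4*atan(t/3)/3.
Answer: 2*log(t - 3) - 4*log(t + 1) + 5*log(t + 2) + 4*atan(t/3)/3.


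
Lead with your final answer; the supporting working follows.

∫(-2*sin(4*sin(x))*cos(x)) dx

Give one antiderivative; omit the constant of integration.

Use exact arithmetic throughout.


The answer is cos(4*sin(x))/2.
Step 1. Substitute u = sin(x), turning ∫(-2*sin(4*sin(x))*cos(x)) dx into ∫(-2*sin(4*u)) du: now ∫(-2*sin(4*u)) du.
Step 2. Evaluate the standard form: now cos(4*u)/2.
Step 3. Substitute back u = sin(x): now cos(4*sin(x))/2.
Answer: cos(4*sin(x))/2.


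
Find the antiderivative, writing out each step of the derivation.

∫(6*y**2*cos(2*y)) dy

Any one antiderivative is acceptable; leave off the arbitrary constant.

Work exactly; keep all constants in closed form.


Step 1. Integrate ∫(6*y**2*cos(2*y)) dy by parts with u = y**2, dv = (6*cos(2*y)) dy, so v = 3*sin(2*y): now 3*y**2*sin(2*y) + ∫(-6*y*sin(2*y)) dy.
Step 2. Integrate ∫(-6*y*sin(2*y)) dy by parts with u = y, dv = (-6*sin(2*y)) dy, so v = 3*cos(2*y): now 3*y**2*sin(2*y) + 3*y*cos(2*y) + ∫(-3*cos(2*y)) dy.
Step 3. Evaluate the standard form: now 3*y**2*sin(2*y) + 3*y*cos(2*y) - 3*sin(2*y)/2.
Answer: 3*y**2*sin(2*y) + 3*y*cos(2*y) - 3*sin(2*y)/2.


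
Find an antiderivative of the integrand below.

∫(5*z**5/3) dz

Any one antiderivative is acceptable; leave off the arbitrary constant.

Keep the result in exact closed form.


Answer: 5*z**6/18.


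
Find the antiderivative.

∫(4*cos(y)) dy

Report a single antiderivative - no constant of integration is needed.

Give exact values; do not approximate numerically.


Answer: 4*sin(y).


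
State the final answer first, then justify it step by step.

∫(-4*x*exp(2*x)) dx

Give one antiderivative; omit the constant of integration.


The answer is -2*x*exp(2*x) + exp(2*x).
Step 1. Integrate ∫(-4*x*exp(2*x)) dx by parts with u = x, dv = (-4*exp(2*x)) dx, so v = -2*exp(2*x): now -2*x*exp(2*x) + ∫(2*exp(2*x)) dx.
Step 2. Evaluate the standard form: now -2*x*exp(2*x) + exp(2*x).
Answer: -2*x*exp(2*x) + exp(2*x).


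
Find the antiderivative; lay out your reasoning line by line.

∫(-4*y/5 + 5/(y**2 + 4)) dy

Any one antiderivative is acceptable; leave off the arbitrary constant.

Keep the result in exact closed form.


Step 1. Rewrite: now ∫(-4*y/5) dy + ∫(5/(y**2 + 4)) dy.
Step 2. Evaluate the standard form: now 5*atan(y/2)/2 + ∫(-4*y/5) dy.
Step 3. Evaluate the standard form: now -2*y**2/5 + 5*atan(y/2)/2.
Answer: -2*y**2/5 + 5*atan(y/2)/2.


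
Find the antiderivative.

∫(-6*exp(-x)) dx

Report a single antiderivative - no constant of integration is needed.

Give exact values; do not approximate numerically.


Answer: 6*exp(-x).


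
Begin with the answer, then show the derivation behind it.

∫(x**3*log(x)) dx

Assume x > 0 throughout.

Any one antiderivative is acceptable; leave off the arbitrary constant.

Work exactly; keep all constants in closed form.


The answer is x**4*log(x)/4 - x**4/16.
Step 1. Integrate ∫(x**3*log(x)) dx by parts with u = log(x), dv = (x**3) dx, so v = x**4/4 [assuming x > 0]: now x**4*log(x)/4 + ∫(-x**3/4) dx.
Step 2. Evaluate the standard form: now x**4*log(x)/4 - x**4/16.
Answer: x**4*log(x)/4 - x**4/16.


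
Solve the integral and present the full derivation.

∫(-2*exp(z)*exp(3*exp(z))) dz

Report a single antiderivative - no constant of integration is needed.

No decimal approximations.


Step 1. Substitute u = exp(z), turning ∫(-2*exp(z)*exp(3*exp(z))) dz into ∫(-2*exp(3*u)) du: now ∫(-2*exp(3*u)) du.
Step 2. Evaluate the standard form: now -2*exp(3*u)/3.
Step 3. Substitute back u = exp(z): now -2*exp(3*exp(z))/3.
Answer: -2*exp(3*exp(z))/3.


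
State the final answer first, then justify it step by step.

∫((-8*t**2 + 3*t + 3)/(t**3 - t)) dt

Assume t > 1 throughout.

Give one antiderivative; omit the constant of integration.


The answer is -3*log(t) - log(t - 1) - 4*log(t + 1).
Step 1. Decompose ∫((-8*t**2 + 3*t + 3)/(t**3 - t)) dt by partial fractions, (-8*t**2 + 3*t + 3)/(t**3 - t) = -4/(t + 1) - 1/(t - 1) - 3/t: now ∫(-3/t) dt + ∫(-1/(t - 1)) dt + ∫(-4/(t + 1)) dt.
Step 2. Evaluate the standard form [assuming t > 1]: now -log(t - 1) + ∫(-3/t) dt + ∫(-4/(t + 1)) dt.
Step 3. Evaluate the standard form [assuming t > 0]: now -3*log(t) - log(t - 1) + ∫(-4/(t + 1)) dt.
Step 4. Evaluate the standard form [assuming t > -1]: now -3*log(t) - log(t - 1) - 4*log(t + 1).
Answer: -3*log(t) - log(t - 1) - 4*log(t + 1).


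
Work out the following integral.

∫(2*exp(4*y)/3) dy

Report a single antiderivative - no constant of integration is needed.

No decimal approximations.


Answer: exp(4*y)/6.


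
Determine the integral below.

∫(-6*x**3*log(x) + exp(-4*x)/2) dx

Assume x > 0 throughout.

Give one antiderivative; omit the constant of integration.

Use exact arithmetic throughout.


Answer: -3*x**4*log(x)/2 + 3*x**4/8 - exp(-4*x)/8.


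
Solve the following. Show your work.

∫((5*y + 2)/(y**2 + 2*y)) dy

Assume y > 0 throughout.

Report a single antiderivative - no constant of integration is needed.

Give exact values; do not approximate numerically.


Step 1. Decompose ∫((5*y + 2)/(y**2 + 2*y)) dy by partial fractions, (5*y + 2)/(y**2 + 2*y) = 4/(y + 2) + 1/y: now ∫(1/y) dy + ∫(4/(y + 2)) dy.
Step 2. Evaluate the standard form [assuming y > 0]: now log(y) + ∫(4/(y + 2)) dy.
Step 3. Evaluate the standard form [assuming y > -2]: now log(y) + 4*log(y + 2).
Answer: log(y) + 4*log(y + 2).


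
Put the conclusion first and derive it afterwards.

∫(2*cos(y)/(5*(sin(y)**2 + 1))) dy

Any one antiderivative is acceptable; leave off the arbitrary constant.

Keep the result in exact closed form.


The answer is 2*atan(sin(y))/5.
Step 1. Substitute u = sin(y), turning ∫(2*cos(y)/(5*(sin(y)**2 + 1))) dy into ∫(2/(5*(u**2 + 1))) du: now ∫(2/(5*(u**2 + 1))) du.
Step 2. Evaluate the standard form: now 2*atan(u)/5.
Step 3. Substitute back u = sin(y): now 2*atan(sin(y))/5.
Answer: 2*atan(sin(y))/5.


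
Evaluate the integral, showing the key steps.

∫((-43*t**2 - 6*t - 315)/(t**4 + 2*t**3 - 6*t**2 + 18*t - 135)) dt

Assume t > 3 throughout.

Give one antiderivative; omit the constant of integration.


Step 1. Decompose ∫((-43*t**2 - 6*t - 315)/(t**4 + 2*t**3 - 6*t**2 + 18*t - 135)) dt by partial fractions, (-43*t**2 - 6*t - 315)/(t**4 + 2*t**3 - 6*t**2 + 18*t - 135) = -3/(t**2 + 9) + 5/(t + 5) - 5/(t - 3): now ∫(-5/(t - 3)) dt + ∫(5/(t + 5)) dt + ∫(-3/(t**2 + 9)) dt.
Step 2. Evaluate the standard form [assuming t > -5]: now 5*log(t + 5) + ∫(-5/(t - 3)) dt + ∫(-3/(t**2 + 9)) dt.
Step 3. Evaluate the standard form [assuming t > 3]: now -5*log(t - 3) + 5*log(t + 5) + ∫(-3/(t**2 + 9)) dt.
Step 4. Evaluate the standard form: now -5*log(t - 3) + 5*log(t + 5) - atan(t/3).
Answer: -5*log(t - 3) + 5*log(t + 5) - atan(t/3).


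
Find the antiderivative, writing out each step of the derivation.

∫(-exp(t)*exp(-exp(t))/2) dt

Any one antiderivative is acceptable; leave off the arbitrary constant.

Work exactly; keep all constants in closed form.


Step 1. Substitute u = exp(t), turning ∫(-exp(t)*exp(-exp(t))/2) dt into ∫(-exp(-u)/2) du: now ∫(-exp(-u)/2) du.
Step 2. Evaluate the standard form: now exp(-u)/2.
Step 3. Substitute back u = exp(t): now exp(-exp(t))/2.
Answer: exp(-exp(t))/2.


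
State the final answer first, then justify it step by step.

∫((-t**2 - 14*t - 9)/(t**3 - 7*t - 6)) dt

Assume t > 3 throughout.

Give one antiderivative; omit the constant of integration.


The answer is -3*log(t - 3) - log(t + 1) + 3*log(t + 2).
Step 1. Decompose ∫((-t**2 - 14*t - 9)/(t**3 - 7*t - 6)) dt by partial fractions, (-t**2 - 14*t - 9)/(t**3 - 7*t - 6) = 3/(t + 2) - 1/(t + 1) - 3/(t - 3): now ∫(-3/(t - 3)) dt + ∫(-1/(t + 1)) dt + ∫(3/(t + 2)) dt.
Step 2. Evaluate the standard form [assuming t > -2]: now 3*log(t + 2) + ∫(-3/(t - 3)) dt + ∫(-1/(t + 1)) dt.
Step 3. Evaluate the standard form [assuming t > -1]: now -log(t + 1) + 3*log(t + 2) + ∫(-3/(t - 3)) dt.
Step 4. Evaluate the standard form [assuming t > 3]: now -3*log(t - 3) - log(t + 1) + 3*log(t + 2).
Answer: -3*log(t - 3) - log(t + 1) + 3*log(t + 2).


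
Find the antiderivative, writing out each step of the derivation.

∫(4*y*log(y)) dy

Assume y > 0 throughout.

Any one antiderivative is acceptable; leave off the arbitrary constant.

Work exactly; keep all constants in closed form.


Step 1. Integrate ∫(4*y*log(y)) dy by parts with u = log(y), dv = (4*y) dy, so v = 2*y**2 [assuming y > 0]: now 2*y**2*log(y) + ∫(-2*y) dy.
Step 2. Evaluate the standard form: now 2*y**2*log(y) - y**2.
Answer: 2*y**2*log(y) - y**2.


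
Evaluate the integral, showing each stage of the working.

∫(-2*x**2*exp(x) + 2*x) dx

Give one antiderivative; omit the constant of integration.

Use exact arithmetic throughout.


Step 1. Rewrite: now ∫(2*x) dx + ∫(-2*x**2*exp(x)) dx.
Step 2. Integrate ∫(-2*x**2*exp(x)) dx by parts with u = x**2, dv = (-2*exp(x)) dx, so v = -2*exp(x): now -2*x**2*exp(x) + ∫(2*x) dx + ∫(4*x*exp(x)) dx.
Step 3. Integrate ∫(4*x*exp(x)) dx by parts with u = x, dv = (4*exp(x)) dx, so v = 4*exp(x): now -2*x**2*exp(x) + 4*x*exp(x) + ∫(2*x) dx + ∫(-4*exp(x)) dx.
Step 4. Evaluate the standard form: now -2*x**2*exp(x) + 4*x*exp(x) - 4*exp(x) + ∫(2*x) dx.
Step 5. Evaluate the standard form: now -2*x**2*exp(x) + x**2 + 4*x*exp(x) - 4*exp(x).
Answer: -2*x**2*exp(x) + x**2 + 4*x*exp(x) - 4*exp(x).


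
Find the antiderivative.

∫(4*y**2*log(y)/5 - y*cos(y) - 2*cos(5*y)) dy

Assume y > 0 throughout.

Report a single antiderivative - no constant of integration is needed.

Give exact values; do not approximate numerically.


Answer: 4*y**3*log(y)/15 - 4*y**3/45 - y*sin(y) - 2*sin(5*y)/5 - cos(y).


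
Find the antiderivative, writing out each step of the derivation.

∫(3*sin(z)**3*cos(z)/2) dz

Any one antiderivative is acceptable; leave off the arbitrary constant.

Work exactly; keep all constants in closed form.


Step 1. Substitute u = sin(z), turning ∫(3*sin(z)**3*cos(z)/2) dz into ∫(3*u**3/2) du: now ∫(3*u**3/2) du.
Step 2. Evaluate the standard form: now 3*u**4/8.
Step 3. Substitute back u = sin(z): now 3*sin(z)**4/8.
Answer: 3*sin(z)**4/8.


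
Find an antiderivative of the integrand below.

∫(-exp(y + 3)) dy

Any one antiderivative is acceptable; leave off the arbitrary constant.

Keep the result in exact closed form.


Answer: -exp(y + 3).


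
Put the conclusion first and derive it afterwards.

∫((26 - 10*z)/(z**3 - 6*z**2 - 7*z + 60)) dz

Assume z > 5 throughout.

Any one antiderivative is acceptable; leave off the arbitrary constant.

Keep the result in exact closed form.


The answer is -3*log(z - 5) + 2*log(z - 4) + log(z + 3).
Step 1. Decompose ∫((26 - 10*z)/(z**3 - 6*z**2 - 7*z + 60)) dz by partial fractions, (26 - 10*z)/(z**3 - 6*z**2 - 7*z + 60) = 1/(z + 3) + 2/(z - 4) - 3/(z - 5): now ∫(-3/(z - 5)) dz + ∫(2/(z - 4)) dz + ∫(1/(z + 3)) dz.
Step 2. Evaluate the standard form [assuming z > 5]: now -3*log(z - 5) + ∫(2/(z - 4)) dz + ∫(1/(z + 3)) dz.
Step 3. Evaluate the standard form [assuming z > 4]: now -3*log(z - 5) + 2*log(z - 4) + ∫(1/(z + 3)) dz.
Step 4. Evaluate the standard form [assuming z > -3]: now -3*log(z - 5) + 2*log(z - 4) + log(z + 3).
Answer: -3*log(z - 5) + 2*log(z - 4) + log(z + 3).


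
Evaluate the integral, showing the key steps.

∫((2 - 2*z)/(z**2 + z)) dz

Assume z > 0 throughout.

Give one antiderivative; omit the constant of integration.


Step 1. Decompose ∫((2 - 2*z)/(z**2 + z)) dz by partial fractions, (2 - 2*z)/(z**2 + z) = -4/(z + 1) + 2/z: now ∫(2/z) dz + ∫(-4/(z + 1)) dz.
Step 2. Evaluate the standard form [assuming z > 0]: now 2*log(z) + ∫(-4/(z + 1)) dz.
Step 3. Evaluate the standard form [assuming z > -1]: now 2*log(z) - 4*log(z + 1).
Answer: 2*log(z) - 4*log(z + 1).


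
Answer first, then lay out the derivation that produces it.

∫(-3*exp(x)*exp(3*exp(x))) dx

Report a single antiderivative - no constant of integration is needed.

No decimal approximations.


The answer is -exp(3*exp(x)).
Step 1. Substitute u = exp(x), turning ∫(-3*exp(x)*exp(3*exp(x))) dx into ∫(-3*exp(3*u)) du: now ∫(-3*exp(3*u)) du.
Step 2. Evaluate the standard form: now -exp(3*u).
Step 3. Substitute back u = exp(x): now -exp(3*exp(x)).
Answer: -exp(3*exp(x)).


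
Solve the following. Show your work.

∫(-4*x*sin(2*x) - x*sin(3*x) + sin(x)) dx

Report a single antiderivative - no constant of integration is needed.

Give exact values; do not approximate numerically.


Step 1. Rewrite: now ∫(-4*x*sin(2*x)) dx + ∫(-x*sin(3*x)) dx + ∫(sin(x)) dx.
Step 2. Integrate ∫(-x*sin(3*x)) dx by parts with u = x, dv = (-sin(3*x)) dx, so v = cos(3*x)/3: now x*cos(3*x)/3 + ∫(-4*x*sin(2*x)) dx + ∫(sin(x)) dx + ∫(-cos(3*x)/3) dx.
Step 3. Evaluate the standard form: now x*cos(3*x)/3 - sin(3*x)/9 + ∫(-4*x*sin(2*x)) dx + ∫(sin(x)) dx.
Step 4. Integrate ∫(-4*x*sin(2*x)) dx by parts with u = x, dv = (-4*sin(2*x)) dx, so v = 2*cos(2*x): now 2*x*cos(2*x) + x*cos(3*x)/3 - sin(3*x)/9 + ∫(sin(x)) dx + ∫(-2*cos(2*x)) dx.
Step 5. Evaluate the standard form: now 2*x*cos(2*x) + x*cos(3*x)/3 - sin(2*x) - sin(3*x)/9 + ∫(sin(x)) dx.
Step 6. Evaluate the standard form: now 2*x*cos(2*x) + x*cos(3*x)/3 - sin(2*x) - sin(3*x)/9 - cos(x).
Answer: 2*x*cos(2*x) + x*cos(3*x)/3 - sin(2*x) - sin(3*x)/9 - cos(x).


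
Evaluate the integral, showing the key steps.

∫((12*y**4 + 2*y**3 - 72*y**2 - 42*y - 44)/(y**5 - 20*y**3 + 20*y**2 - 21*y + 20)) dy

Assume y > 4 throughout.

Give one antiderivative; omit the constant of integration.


Step 1. Decompose ∫((12*y**4 + 2*y**3 - 72*y**2 - 42*y - 44)/(y**5 - 20*y**3 + 20*y**2 - 21*y + 20)) dy by partial fractions, (12*y**4 + 2*y**3 - 72*y**2 - 42*y - 44)/(y**5 - 20*y**3 + 20*y**2 - 21*y + 20) = 2/(y**2 + 1) + 4/(y + 5) + 4/(y - 1) + 4/(y - 4): now ∫(4/(y - 4)) dy + ∫(4/(y - 1)) dy + ∫(4/(y + 5)) dy + ∫(2/(y**2 + 1)) dy.
Step 2. Evaluate the standard form [assuming y > 1]: now 4*log(y - 1) + ∫(4/(y - 4)) dy + ∫(4/(y + 5)) dy + ∫(2/(y**2 + 1)) dy.
Step 3. Evaluate the standard form [assuming y > -5]: now 4*log(y - 1) + 4*log(y + 5) + ∫(4/(y - 4)) dy + ∫(2/(y**2 + 1)) dy.
Step 4. Evaluate the standard form [assuming y > 4]: now 4*log(y - 4) + 4*log(y - 1) + 4*log(y + 5) + ∫(2/(y**2 + 1)) dy.
Step 5. Evaluate the standard form: now 4*log(y - 4) + 4*log(y - 1) + 4*log(y + 5) + 2*atan(y).
Answer: 4*log(y - 4) + 4*log(y - 1) + 4*log(y + 5) + 2*atan(y).


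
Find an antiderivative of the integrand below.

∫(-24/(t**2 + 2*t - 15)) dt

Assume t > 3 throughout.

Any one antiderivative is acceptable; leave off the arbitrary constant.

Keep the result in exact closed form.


Answer: -3*log(t - 3) + 3*log(t + 5).


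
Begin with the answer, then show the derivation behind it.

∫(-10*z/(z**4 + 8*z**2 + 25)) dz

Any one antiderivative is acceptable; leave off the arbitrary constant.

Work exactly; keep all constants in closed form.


The answer is -5*atan(z**2/3 + 4/3)/3.
Step 1. Substitute u = z**2 + 4, turning ∫(-10*z/(z**4 + 8*z**2 + 25)) dz into ∫(-5/(u**2 + 9)) du: now ∫(-5/(u**2 + 9)) du.
Step 2. Evaluate the standard form: now -5*atan(u/3)/3.
Step 3. Substitute back u = z**2 + 4: now -5*atan(z**2/3 + 4/3)/3.
Answer: -5*atan(z**2/3 + 4/3)/3.


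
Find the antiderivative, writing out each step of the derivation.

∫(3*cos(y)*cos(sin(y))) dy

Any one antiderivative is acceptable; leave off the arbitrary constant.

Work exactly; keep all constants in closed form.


Step 1. Substitute u = sin(y), turning ∫(3*cos(y)*cos(sin(y))) dy into ∫(3*cos(u)) du: now ∫(3*cos(u)) du.
Step 2. Evaluate the standard form: now 3*sin(u).
Step 3. Substitute back u = sin(y): now 3*sin(sin(y)).
Answer: 3*sin(sin(y)).


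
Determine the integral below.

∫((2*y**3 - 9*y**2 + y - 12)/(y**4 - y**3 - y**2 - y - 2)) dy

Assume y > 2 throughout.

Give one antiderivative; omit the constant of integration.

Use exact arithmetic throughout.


Answer: -2*log(y - 2) + 4*log(y + 1) + atan(y).


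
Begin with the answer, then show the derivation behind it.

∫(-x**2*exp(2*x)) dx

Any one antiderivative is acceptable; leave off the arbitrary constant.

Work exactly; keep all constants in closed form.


The answer is -x**2*exp(2*x)/2 + x*exp(2*x)/2 - exp(2*x)/4.
Step 1. Integrate ∫(-x**2*exp(2*x)) dx by parts with u = x**2, dv = (-exp(2*x)) dx, so v = -exp(2*x)/2: now -x**2*exp(2*x)/2 + ∫(x*exp(2*x)) dx.
Step 2. Integrate ∫(x*exp(2*x)) dx by parts with u = x, dv = (exp(2*x)) dx, so v = exp(2*x)/2: now -x**2*exp(2*x)/2 + x*exp(2*x)/2 + ∫(-exp(2*x)/2) dx.
Step 3. Evaluate the standard form: now -x**2*exp(2*x)/2 + x*exp(2*x)/2 - exp(2*x)/4.
Answer: -x**2*exp(2*x)/2 + x*exp(2*x)/2 - exp(2*x)/4.


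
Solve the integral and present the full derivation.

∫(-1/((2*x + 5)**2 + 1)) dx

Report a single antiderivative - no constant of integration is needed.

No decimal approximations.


Step 1. Substitute u = 2*x + 5, turning ∫(-1/((2*x + 5)**2 + 1)) dx into ∫(-1/(2*(u**2 + 1))) du: now ∫(-1/(2*(u**2 + 1))) du.
Step 2. Evaluate the standard form: now -atan(u)/2.
Step 3. Substitute back u = 2*x + 5: now -atan(2*x + 5)/2.
Answer: -atan(2*x + 5)/2.


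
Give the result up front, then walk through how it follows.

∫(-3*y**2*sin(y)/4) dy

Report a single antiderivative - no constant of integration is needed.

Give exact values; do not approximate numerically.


The answer is 3*y**2*cos(y)/4 - 3*y*sin(y)/2 - 3*cos(y)/2.
Step 1. Integrate ∫(-3*y**2*sin(y)/4) dy by parts with u = y**2, dv = (-3*sin(y)/4) dy, so v = 3*cos(y)/4: now 3*y**2*cos(y)/4 + ∫(-3*y*cos(y)/2) dy.
Step 2. Integrate ∫(-3*y*cos(y)/2) dy by parts with u = y, dv = (-3*cos(y)/2) dy, so v = -3*sin(y)/2: now 3*y**2*cos(y)/4 - 3*y*sin(y)/2 + ∫(3*sin(y)/2) dy.
Step 3. Evaluate the standard form: now 3*y**2*cos(y)/4 - 3*y*sin(y)/2 - 3*cos(y)/2.
Answer: 3*y**2*cos(y)/4 - 3*y*sin(y)/2 - 3*cos(y)/2.


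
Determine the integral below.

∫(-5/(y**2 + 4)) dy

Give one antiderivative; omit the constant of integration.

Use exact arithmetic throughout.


Answer: -5*atan(y/2)/2.


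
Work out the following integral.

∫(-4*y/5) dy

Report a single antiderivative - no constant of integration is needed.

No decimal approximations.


Answer: -2*y**2/5.


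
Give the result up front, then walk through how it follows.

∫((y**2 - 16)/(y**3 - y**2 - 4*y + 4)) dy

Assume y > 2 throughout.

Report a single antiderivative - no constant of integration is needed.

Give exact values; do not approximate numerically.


The answer is -3*log(y - 2) + 5*log(y - 1) - log(y + 2).
Step 1. Decompose ∫((y**2 - 16)/(y**3 - y**2 - 4*y + 4)) dy by partial fractions, (y**2 - 16)/(y**3 - y**2 - 4*y + 4) = -1/(y + 2) + 5/(y - 1) - 3/(y - 2): now ∫(-3/(y - 2)) dy + ∫(5/(y - 1)) dy + ∫(-1/(y + 2)) dy.
Step 2. Evaluate the standard form [assuming y > 1]: now 5*log(y - 1) + ∫(-3/(y - 2)) dy + ∫(-1/(y + 2)) dy.
Step 3. Evaluate the standard form [assuming y > -2]: now 5*log(y - 1) - log(y + 2) + ∫(-3/(y - 2)) dy.
Step 4. Evaluate the standard form [assuming y > 2]: now -3*log(y - 2) + 5*log(y - 1) - log(y + 2).
Answer: -3*log(y - 2) + 5*log(y - 1) - log(y + 2).


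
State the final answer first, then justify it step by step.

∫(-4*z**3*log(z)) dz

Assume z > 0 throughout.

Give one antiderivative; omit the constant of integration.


The answer is -z**4*log(z) + z**4/4.
Step 1. Integrate ∫(-4*z**3*log(z)) dz by parts with u = log(z), dv = (-4*z**3) dz, so v = -z**4 [assuming z > 0]: now -z**4*log(z) + ∫(z**3) dz.
Step 2. Evaluate the standard form: now -z**4*log(z) + z**4/4.
Answer: -z**4*log(z) + z**4/4.


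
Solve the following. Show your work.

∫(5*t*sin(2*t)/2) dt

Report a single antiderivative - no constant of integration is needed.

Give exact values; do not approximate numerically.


Step 1. Integrate ∫(5*t*sin(2*t)/2) dt by parts with u = t, dv = (5*sin(2*t)/2) dt, so v = -5*cos(2*t)/4: now -5*t*cos(2*t)/4 + ∫(5*cos(2*t)/4) dt.
Step 2. Evaluate the standard form: now -5*t*cos(2*t)/4 + 5*sin(2*t)/8.
Answer: -5*t*cos(2*t)/4 + 5*sin(2*t)/8.


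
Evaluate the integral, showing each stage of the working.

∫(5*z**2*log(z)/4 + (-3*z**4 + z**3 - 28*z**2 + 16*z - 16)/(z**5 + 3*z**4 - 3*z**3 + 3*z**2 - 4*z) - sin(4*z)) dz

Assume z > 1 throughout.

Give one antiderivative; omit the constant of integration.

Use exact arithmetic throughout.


Step 1. Rewrite: now ∫(5*z**2*log(z)/4) dz + ∫((-3*z**4 + z**3 - 28*z**2 + 16*z - 16)/(z**5 + 3*z**4 - 3*z**3 + 3*z**2 - 4*z)) dz + ∫(-sin(4*z)) dz.
Step 2. Integrate ∫(5*z**2*log(z)/4) dz by parts with u = log(z), dv = (5*z**2/4) dz, so v = 5*z**3/12 [assuming z > 0]: now 5*z**3*log(z)/12 + ∫(-5*z**2/12) dz + ∫((-3*z**4 + z**3 - 28*z**2 + 16*z - 16)/(z**5 + 3*z**4 - 3*z**3 + 3*z**2 - 4*z)) dz + ∫(-sin(4*z)) dz.
Step 3. Evaluate the standard form: now 5*z**3*log(z)/12 - 5*z**3/36 + ∫((-3*z**4 + z**3 - 28*z**2 + 16*z - 16)/(z**5 + 3*z**4 - 3*z**3 + 3*z**2 - 4*z)) dz + ∫(-sin(4*z)) dz.
Step 4. Decompose ∫((-3*z**4 + z**3 - 28*z**2 + 16*z - 16)/(z**5 + 3*z**4 - 3*z**3 + 3*z**2 - 4*z)) dz by partial fractions, (-3*z**4 + z**3 - 28*z**2 + 16*z - 16)/(z**5 + 3*z**4 - 3*z**3 + 3*z**2 - 4*z) = -3/(z**2 + 1) - 4/(z + 4) - 3/(z - 1) + 4/z: now 5*z**3*log(z)/12 - 5*z**3/36 + ∫(4/z) dz + ∫(-3/(z - 1)) dz + ∫(-4/(z + 4)) dz + ∫(-3/(z**2 + 1)) dz + ∫(-sin(4*z)) dz.
Step 5. Evaluate the standard form [assuming z > 0]: now 5*z**3*log(z)/12 - 5*z**3/36 + 4*log(z) + ∫(-3/(z - 1)) dz + ∫(-4/(z + 4)) dz + ∫(-3/(z**2 + 1)) dz + ∫(-sin(4*z)) dz.
Step 6. Evaluate the standard form [assuming z > -4]: now 5*z**3*log(z)/12 - 5*z**3/36 + 4*log(z) - 4*log(z + 4) + ∫(-3/(z - 1)) dz + ∫(-3/(z**2 + 1)) dz + ∫(-sin(4*z)) dz.
Step 7. Evaluate the standard form [assuming z > 1]: now 5*z**3*log(z)/12 - 5*z**3/36 + 4*log(z) - 3*log(z - 1) - 4*log(z + 4) + ∫(-3/(z**2 + 1)) dz + ∫(-sin(4*z)) dz.
Step 8. Evaluate the standard form: now 5*z**3*log(z)/12 - 5*z**3/36 + 4*log(z) - 3*log(z - 1) - 4*log(z + 4) - 3*atan(z) + ∫(-sin(4*z)) dz.
Step 9. Evaluate the standard form: now 5*z**3*log(z)/12 - 5*z**3/36 + 4*log(z) - 3*log(z - 1) - 4*log(z + 4) + cos(4*z)/4 - 3*atan(z).
Answer: 5*z**3*log(z)/12 - 5*z**3/36 + 4*log(z) - 3*log(z - 1) - 4*log(z + 4) + cos(4*z)/4 - 3*atan(z).


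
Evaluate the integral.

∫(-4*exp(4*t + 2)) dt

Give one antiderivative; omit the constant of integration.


Answer: -exp(4*t + 2).


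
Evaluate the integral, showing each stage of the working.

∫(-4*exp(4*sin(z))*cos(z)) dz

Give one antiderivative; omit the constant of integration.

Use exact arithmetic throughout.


Step 1. Substitute u = sin(z), turning ∫(-4*exp(4*sin(z))*cos(z)) dz into ∫(-4*exp(4*u)) du: now ∫(-4*exp(4*u)) du.
Step 2. Evaluate the standard form: now -exp(4*u).
Step 3. Substitute back u = sin(z): now -exp(4*sin(z)).
Answer: -exp(4*sin(z)).


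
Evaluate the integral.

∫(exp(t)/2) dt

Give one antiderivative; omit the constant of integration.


Answer: exp(t)/2.


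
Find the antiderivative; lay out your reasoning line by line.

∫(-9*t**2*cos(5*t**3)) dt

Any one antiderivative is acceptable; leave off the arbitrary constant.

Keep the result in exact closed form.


Step 1. Substitute u = t**3, turning ∫(-9*t**2*cos(5*t**3)) dt into ∫(-3*cos(5*u)) du: now ∫(-3*cos(5*u)) du.
Step 2. Evaluate the standard form: now -3*sin(5*u)/5.
Step 3. Substitute back u = t**3: now -3*sin(5*t**3)/5.
Answer: -3*sin(5*t**3)/5.


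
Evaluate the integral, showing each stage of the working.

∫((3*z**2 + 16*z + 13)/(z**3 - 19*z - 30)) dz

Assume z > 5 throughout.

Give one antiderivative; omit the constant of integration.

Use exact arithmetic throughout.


Step 1. Decompose ∫((3*z**2 + 16*z + 13)/(z**3 - 19*z - 30)) dz by partial fractions, (3*z**2 + 16*z + 13)/(z**3 - 19*z - 30) = -1/(z + 3) + 1/(z + 2) + 3/(z - 5): now ∫(3/(z - 5)) dz + ∫(1/(z + 2)) dz + ∫(-1/(z + 3)) dz.
Step 2. Evaluate the standard form [assuming z > -2]: now log(z + 2) + ∫(3/(z - 5)) dz + ∫(-1/(z + 3)) dz.
Step 3. Evaluate the standard form [assuming z > 5]: now 3*log(z - 5) + log(z + 2) + ∫(-1/(z + 3)) dz.
Step 4. Evaluate the standard form [assuming z > -3]: now 3*log(z - 5) + log(z + 2) - log(z + 3).
Answer: 3*log(z - 5) + log(z + 2) - log(z + 3).


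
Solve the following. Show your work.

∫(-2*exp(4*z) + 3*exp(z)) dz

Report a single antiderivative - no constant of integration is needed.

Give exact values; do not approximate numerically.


Step 1. Rewrite: now ∫(3*exp(z)) dz + ∫(-2*exp(4*z)) dz.
Step 2. Evaluate the standard form: now -exp(4*z)/2 + ∫(3*exp(z)) dz.
Step 3. Evaluate the standard form: now -exp(4*z)/2 + 3*exp(z).
Answer: -exp(4*z)/2 + 3*exp(z).


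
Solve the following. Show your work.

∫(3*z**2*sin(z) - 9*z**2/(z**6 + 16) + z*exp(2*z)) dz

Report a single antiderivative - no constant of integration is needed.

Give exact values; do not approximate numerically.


Step 1. Rewrite: now ∫(z*exp(2*z)) dz + ∫(-9*z**2/(z**6 + 16)) dz + ∫(3*z**2*sin(z)) dz.
Step 2. Substitute u = z**3, turning ∫(-9*z**2/(z**6 + 16)) dz into ∫(-3/(u**2 + 16)) du: now ∫(z*exp(2*z)) dz + ∫(3*z**2*sin(z)) dz + ∫(-3/(u**2 + 16)) du.
Step 3. Evaluate the standard form: now -3*atan(u/4)/4 + ∫(z*exp(2*z)) dz + ∫(3*z**2*sin(z)) dz.
Step 4. Substitute back u = z**3: now -3*atan(z**3/4)/4 + ∫(z*exp(2*z)) dz + ∫(3*z**2*sin(z)) dz.
Step 5. Integrate ∫(3*z**2*sin(z)) dz by parts with u = z**2, dv = (3*sin(z)) dz, so v = -3*cos(z): now -3*z**2*cos(z) - 3*atan(z**3/4)/4 + ∫(z*exp(2*z)) dz + ∫(6*z*cos(z)) dz.
Step 6. Integrate ∫(6*z*cos(z)) dz by parts with u = z, dv = (6*cos(z)) dz, so v = 6*sin(z): now -3*z**2*cos(z) + 6*z*sin(z) - 3*atan(z**3/4)/4 + ∫(z*exp(2*z)) dz + ∫(-6*sin(z)) dz.
Step 7. Evaluate the standard form: now -3*z**2*cos(z) + 6*z*sin(z) + 6*cos(z) - 3*atan(z**3/4)/4 + ∫(z*exp(2*z)) dz.
Step 8. Integrate ∫(z*exp(2*z)) dz by parts with u = z, dv = (exp(2*z)) dz, so v = exp(2*z)/2: now -3*z**2*cos(z) + z*exp(2*z)/2 + 6*z*sin(z) + 6*cos(z) - 3*atan(z**3/4)/4 + ∫(-exp(2*z)/2) dz.
Step 9. Evaluate the standard form: now -3*z**2*cos(z) + z*exp(2*z)/2 + 6*z*sin(z) - exp(2*z)/4 + 6*cos(z) - 3*atan(z**3/4)/4.
Answer: -3*z**2*cos(z) + z*exp(2*z)/2 + 6*z*sin(z) - exp(2*z)/4 + 6*cos(z) - 3*atan(z**3/4)/4.


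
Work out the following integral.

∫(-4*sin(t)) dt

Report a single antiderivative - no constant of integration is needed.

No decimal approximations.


Answer: 4*cos(t).


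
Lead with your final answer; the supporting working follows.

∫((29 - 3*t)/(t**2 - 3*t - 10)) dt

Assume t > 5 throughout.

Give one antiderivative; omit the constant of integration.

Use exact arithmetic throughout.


The answer is 2*log(t - 5) - 5*log(t + 2).
Step 1. Decompose ∫((29 - 3*t)/(t**2 - 3*t - 10)) dt by partial fractions, (29 - 3*t)/(t**2 - 3*t - 10) = -5/(t + 2) + 2/(t - 5): now ∫(2/(t - 5)) dt + ∫(-5/(t + 2)) dt.
Step 2. Evaluate the standard form [assuming t > -2]: now -5*log(t + 2) + ∫(2/(t - 5)) dt.
Step 3. Evaluate the standard form [assuming t > 5]: now 2*log(t - 5) - 5*log(t + 2).
Answer: 2*log(t - 5) - 5*log(t + 2).
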